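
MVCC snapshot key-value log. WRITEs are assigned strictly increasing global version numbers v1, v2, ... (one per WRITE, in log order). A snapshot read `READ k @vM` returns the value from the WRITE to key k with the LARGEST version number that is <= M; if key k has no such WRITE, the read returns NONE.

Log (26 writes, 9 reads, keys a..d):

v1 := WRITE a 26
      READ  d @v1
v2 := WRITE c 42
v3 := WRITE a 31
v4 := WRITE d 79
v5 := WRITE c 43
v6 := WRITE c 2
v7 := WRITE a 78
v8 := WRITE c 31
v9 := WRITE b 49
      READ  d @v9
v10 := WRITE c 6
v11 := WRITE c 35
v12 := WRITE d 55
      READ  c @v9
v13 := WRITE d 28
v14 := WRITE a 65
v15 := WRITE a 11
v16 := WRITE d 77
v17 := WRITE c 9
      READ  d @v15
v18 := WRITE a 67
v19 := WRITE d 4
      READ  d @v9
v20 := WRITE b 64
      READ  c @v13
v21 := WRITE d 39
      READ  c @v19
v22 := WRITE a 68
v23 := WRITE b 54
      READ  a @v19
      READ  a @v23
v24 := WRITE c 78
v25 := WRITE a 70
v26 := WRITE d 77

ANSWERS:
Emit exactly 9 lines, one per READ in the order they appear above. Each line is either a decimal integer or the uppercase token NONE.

v1: WRITE a=26  (a history now [(1, 26)])
READ d @v1: history=[] -> no version <= 1 -> NONE
v2: WRITE c=42  (c history now [(2, 42)])
v3: WRITE a=31  (a history now [(1, 26), (3, 31)])
v4: WRITE d=79  (d history now [(4, 79)])
v5: WRITE c=43  (c history now [(2, 42), (5, 43)])
v6: WRITE c=2  (c history now [(2, 42), (5, 43), (6, 2)])
v7: WRITE a=78  (a history now [(1, 26), (3, 31), (7, 78)])
v8: WRITE c=31  (c history now [(2, 42), (5, 43), (6, 2), (8, 31)])
v9: WRITE b=49  (b history now [(9, 49)])
READ d @v9: history=[(4, 79)] -> pick v4 -> 79
v10: WRITE c=6  (c history now [(2, 42), (5, 43), (6, 2), (8, 31), (10, 6)])
v11: WRITE c=35  (c history now [(2, 42), (5, 43), (6, 2), (8, 31), (10, 6), (11, 35)])
v12: WRITE d=55  (d history now [(4, 79), (12, 55)])
READ c @v9: history=[(2, 42), (5, 43), (6, 2), (8, 31), (10, 6), (11, 35)] -> pick v8 -> 31
v13: WRITE d=28  (d history now [(4, 79), (12, 55), (13, 28)])
v14: WRITE a=65  (a history now [(1, 26), (3, 31), (7, 78), (14, 65)])
v15: WRITE a=11  (a history now [(1, 26), (3, 31), (7, 78), (14, 65), (15, 11)])
v16: WRITE d=77  (d history now [(4, 79), (12, 55), (13, 28), (16, 77)])
v17: WRITE c=9  (c history now [(2, 42), (5, 43), (6, 2), (8, 31), (10, 6), (11, 35), (17, 9)])
READ d @v15: history=[(4, 79), (12, 55), (13, 28), (16, 77)] -> pick v13 -> 28
v18: WRITE a=67  (a history now [(1, 26), (3, 31), (7, 78), (14, 65), (15, 11), (18, 67)])
v19: WRITE d=4  (d history now [(4, 79), (12, 55), (13, 28), (16, 77), (19, 4)])
READ d @v9: history=[(4, 79), (12, 55), (13, 28), (16, 77), (19, 4)] -> pick v4 -> 79
v20: WRITE b=64  (b history now [(9, 49), (20, 64)])
READ c @v13: history=[(2, 42), (5, 43), (6, 2), (8, 31), (10, 6), (11, 35), (17, 9)] -> pick v11 -> 35
v21: WRITE d=39  (d history now [(4, 79), (12, 55), (13, 28), (16, 77), (19, 4), (21, 39)])
READ c @v19: history=[(2, 42), (5, 43), (6, 2), (8, 31), (10, 6), (11, 35), (17, 9)] -> pick v17 -> 9
v22: WRITE a=68  (a history now [(1, 26), (3, 31), (7, 78), (14, 65), (15, 11), (18, 67), (22, 68)])
v23: WRITE b=54  (b history now [(9, 49), (20, 64), (23, 54)])
READ a @v19: history=[(1, 26), (3, 31), (7, 78), (14, 65), (15, 11), (18, 67), (22, 68)] -> pick v18 -> 67
READ a @v23: history=[(1, 26), (3, 31), (7, 78), (14, 65), (15, 11), (18, 67), (22, 68)] -> pick v22 -> 68
v24: WRITE c=78  (c history now [(2, 42), (5, 43), (6, 2), (8, 31), (10, 6), (11, 35), (17, 9), (24, 78)])
v25: WRITE a=70  (a history now [(1, 26), (3, 31), (7, 78), (14, 65), (15, 11), (18, 67), (22, 68), (25, 70)])
v26: WRITE d=77  (d history now [(4, 79), (12, 55), (13, 28), (16, 77), (19, 4), (21, 39), (26, 77)])

Answer: NONE
79
31
28
79
35
9
67
68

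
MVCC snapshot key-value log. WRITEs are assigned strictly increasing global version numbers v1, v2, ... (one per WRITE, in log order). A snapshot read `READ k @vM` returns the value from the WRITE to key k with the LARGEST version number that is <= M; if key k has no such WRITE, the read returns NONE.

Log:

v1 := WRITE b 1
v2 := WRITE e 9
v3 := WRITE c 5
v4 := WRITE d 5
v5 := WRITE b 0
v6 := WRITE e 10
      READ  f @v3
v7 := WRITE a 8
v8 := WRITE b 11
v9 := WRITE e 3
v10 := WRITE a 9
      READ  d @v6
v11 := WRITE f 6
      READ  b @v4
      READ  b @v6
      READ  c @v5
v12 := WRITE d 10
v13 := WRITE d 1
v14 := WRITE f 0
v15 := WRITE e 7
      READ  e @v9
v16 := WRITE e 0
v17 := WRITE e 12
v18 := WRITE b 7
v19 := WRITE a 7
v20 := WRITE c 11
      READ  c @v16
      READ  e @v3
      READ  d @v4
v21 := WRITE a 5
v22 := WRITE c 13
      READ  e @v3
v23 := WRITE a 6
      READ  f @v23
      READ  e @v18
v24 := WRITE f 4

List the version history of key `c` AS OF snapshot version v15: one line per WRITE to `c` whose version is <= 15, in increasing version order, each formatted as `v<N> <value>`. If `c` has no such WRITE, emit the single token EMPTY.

Answer: v3 5

Derivation:
Scan writes for key=c with version <= 15:
  v1 WRITE b 1 -> skip
  v2 WRITE e 9 -> skip
  v3 WRITE c 5 -> keep
  v4 WRITE d 5 -> skip
  v5 WRITE b 0 -> skip
  v6 WRITE e 10 -> skip
  v7 WRITE a 8 -> skip
  v8 WRITE b 11 -> skip
  v9 WRITE e 3 -> skip
  v10 WRITE a 9 -> skip
  v11 WRITE f 6 -> skip
  v12 WRITE d 10 -> skip
  v13 WRITE d 1 -> skip
  v14 WRITE f 0 -> skip
  v15 WRITE e 7 -> skip
  v16 WRITE e 0 -> skip
  v17 WRITE e 12 -> skip
  v18 WRITE b 7 -> skip
  v19 WRITE a 7 -> skip
  v20 WRITE c 11 -> drop (> snap)
  v21 WRITE a 5 -> skip
  v22 WRITE c 13 -> drop (> snap)
  v23 WRITE a 6 -> skip
  v24 WRITE f 4 -> skip
Collected: [(3, 5)]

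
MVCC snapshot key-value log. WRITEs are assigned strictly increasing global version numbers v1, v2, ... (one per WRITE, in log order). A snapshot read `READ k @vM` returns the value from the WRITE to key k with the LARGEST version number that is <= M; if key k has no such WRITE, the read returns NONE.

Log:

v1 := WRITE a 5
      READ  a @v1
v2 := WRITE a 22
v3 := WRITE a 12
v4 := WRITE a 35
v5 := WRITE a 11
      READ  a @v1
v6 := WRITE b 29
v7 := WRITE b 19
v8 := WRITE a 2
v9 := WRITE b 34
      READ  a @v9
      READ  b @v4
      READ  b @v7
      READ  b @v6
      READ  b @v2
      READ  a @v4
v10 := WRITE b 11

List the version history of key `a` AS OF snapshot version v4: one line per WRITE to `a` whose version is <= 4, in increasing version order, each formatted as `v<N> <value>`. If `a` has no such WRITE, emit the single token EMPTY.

Scan writes for key=a with version <= 4:
  v1 WRITE a 5 -> keep
  v2 WRITE a 22 -> keep
  v3 WRITE a 12 -> keep
  v4 WRITE a 35 -> keep
  v5 WRITE a 11 -> drop (> snap)
  v6 WRITE b 29 -> skip
  v7 WRITE b 19 -> skip
  v8 WRITE a 2 -> drop (> snap)
  v9 WRITE b 34 -> skip
  v10 WRITE b 11 -> skip
Collected: [(1, 5), (2, 22), (3, 12), (4, 35)]

Answer: v1 5
v2 22
v3 12
v4 35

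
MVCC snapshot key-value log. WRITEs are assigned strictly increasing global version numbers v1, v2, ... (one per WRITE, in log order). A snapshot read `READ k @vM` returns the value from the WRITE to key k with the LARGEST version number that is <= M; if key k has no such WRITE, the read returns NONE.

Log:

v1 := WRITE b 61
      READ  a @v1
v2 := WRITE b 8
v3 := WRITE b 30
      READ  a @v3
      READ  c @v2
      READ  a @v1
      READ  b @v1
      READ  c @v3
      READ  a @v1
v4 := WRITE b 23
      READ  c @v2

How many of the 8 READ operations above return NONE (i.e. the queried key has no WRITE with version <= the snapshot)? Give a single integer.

Answer: 7

Derivation:
v1: WRITE b=61  (b history now [(1, 61)])
READ a @v1: history=[] -> no version <= 1 -> NONE
v2: WRITE b=8  (b history now [(1, 61), (2, 8)])
v3: WRITE b=30  (b history now [(1, 61), (2, 8), (3, 30)])
READ a @v3: history=[] -> no version <= 3 -> NONE
READ c @v2: history=[] -> no version <= 2 -> NONE
READ a @v1: history=[] -> no version <= 1 -> NONE
READ b @v1: history=[(1, 61), (2, 8), (3, 30)] -> pick v1 -> 61
READ c @v3: history=[] -> no version <= 3 -> NONE
READ a @v1: history=[] -> no version <= 1 -> NONE
v4: WRITE b=23  (b history now [(1, 61), (2, 8), (3, 30), (4, 23)])
READ c @v2: history=[] -> no version <= 2 -> NONE
Read results in order: ['NONE', 'NONE', 'NONE', 'NONE', '61', 'NONE', 'NONE', 'NONE']
NONE count = 7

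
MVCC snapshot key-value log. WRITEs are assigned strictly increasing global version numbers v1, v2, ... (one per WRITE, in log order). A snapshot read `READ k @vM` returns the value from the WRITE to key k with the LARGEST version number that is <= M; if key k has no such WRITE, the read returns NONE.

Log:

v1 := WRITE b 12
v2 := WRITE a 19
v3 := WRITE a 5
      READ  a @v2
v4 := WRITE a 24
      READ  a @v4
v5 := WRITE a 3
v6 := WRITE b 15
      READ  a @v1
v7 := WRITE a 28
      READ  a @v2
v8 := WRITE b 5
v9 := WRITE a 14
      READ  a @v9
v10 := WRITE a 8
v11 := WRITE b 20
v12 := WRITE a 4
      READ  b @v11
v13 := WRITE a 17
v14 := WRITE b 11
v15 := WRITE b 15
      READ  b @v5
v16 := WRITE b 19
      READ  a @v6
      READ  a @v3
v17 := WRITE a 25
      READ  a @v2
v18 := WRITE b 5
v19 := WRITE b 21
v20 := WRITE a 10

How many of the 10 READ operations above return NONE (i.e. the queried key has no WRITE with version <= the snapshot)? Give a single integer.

Answer: 1

Derivation:
v1: WRITE b=12  (b history now [(1, 12)])
v2: WRITE a=19  (a history now [(2, 19)])
v3: WRITE a=5  (a history now [(2, 19), (3, 5)])
READ a @v2: history=[(2, 19), (3, 5)] -> pick v2 -> 19
v4: WRITE a=24  (a history now [(2, 19), (3, 5), (4, 24)])
READ a @v4: history=[(2, 19), (3, 5), (4, 24)] -> pick v4 -> 24
v5: WRITE a=3  (a history now [(2, 19), (3, 5), (4, 24), (5, 3)])
v6: WRITE b=15  (b history now [(1, 12), (6, 15)])
READ a @v1: history=[(2, 19), (3, 5), (4, 24), (5, 3)] -> no version <= 1 -> NONE
v7: WRITE a=28  (a history now [(2, 19), (3, 5), (4, 24), (5, 3), (7, 28)])
READ a @v2: history=[(2, 19), (3, 5), (4, 24), (5, 3), (7, 28)] -> pick v2 -> 19
v8: WRITE b=5  (b history now [(1, 12), (6, 15), (8, 5)])
v9: WRITE a=14  (a history now [(2, 19), (3, 5), (4, 24), (5, 3), (7, 28), (9, 14)])
READ a @v9: history=[(2, 19), (3, 5), (4, 24), (5, 3), (7, 28), (9, 14)] -> pick v9 -> 14
v10: WRITE a=8  (a history now [(2, 19), (3, 5), (4, 24), (5, 3), (7, 28), (9, 14), (10, 8)])
v11: WRITE b=20  (b history now [(1, 12), (6, 15), (8, 5), (11, 20)])
v12: WRITE a=4  (a history now [(2, 19), (3, 5), (4, 24), (5, 3), (7, 28), (9, 14), (10, 8), (12, 4)])
READ b @v11: history=[(1, 12), (6, 15), (8, 5), (11, 20)] -> pick v11 -> 20
v13: WRITE a=17  (a history now [(2, 19), (3, 5), (4, 24), (5, 3), (7, 28), (9, 14), (10, 8), (12, 4), (13, 17)])
v14: WRITE b=11  (b history now [(1, 12), (6, 15), (8, 5), (11, 20), (14, 11)])
v15: WRITE b=15  (b history now [(1, 12), (6, 15), (8, 5), (11, 20), (14, 11), (15, 15)])
READ b @v5: history=[(1, 12), (6, 15), (8, 5), (11, 20), (14, 11), (15, 15)] -> pick v1 -> 12
v16: WRITE b=19  (b history now [(1, 12), (6, 15), (8, 5), (11, 20), (14, 11), (15, 15), (16, 19)])
READ a @v6: history=[(2, 19), (3, 5), (4, 24), (5, 3), (7, 28), (9, 14), (10, 8), (12, 4), (13, 17)] -> pick v5 -> 3
READ a @v3: history=[(2, 19), (3, 5), (4, 24), (5, 3), (7, 28), (9, 14), (10, 8), (12, 4), (13, 17)] -> pick v3 -> 5
v17: WRITE a=25  (a history now [(2, 19), (3, 5), (4, 24), (5, 3), (7, 28), (9, 14), (10, 8), (12, 4), (13, 17), (17, 25)])
READ a @v2: history=[(2, 19), (3, 5), (4, 24), (5, 3), (7, 28), (9, 14), (10, 8), (12, 4), (13, 17), (17, 25)] -> pick v2 -> 19
v18: WRITE b=5  (b history now [(1, 12), (6, 15), (8, 5), (11, 20), (14, 11), (15, 15), (16, 19), (18, 5)])
v19: WRITE b=21  (b history now [(1, 12), (6, 15), (8, 5), (11, 20), (14, 11), (15, 15), (16, 19), (18, 5), (19, 21)])
v20: WRITE a=10  (a history now [(2, 19), (3, 5), (4, 24), (5, 3), (7, 28), (9, 14), (10, 8), (12, 4), (13, 17), (17, 25), (20, 10)])
Read results in order: ['19', '24', 'NONE', '19', '14', '20', '12', '3', '5', '19']
NONE count = 1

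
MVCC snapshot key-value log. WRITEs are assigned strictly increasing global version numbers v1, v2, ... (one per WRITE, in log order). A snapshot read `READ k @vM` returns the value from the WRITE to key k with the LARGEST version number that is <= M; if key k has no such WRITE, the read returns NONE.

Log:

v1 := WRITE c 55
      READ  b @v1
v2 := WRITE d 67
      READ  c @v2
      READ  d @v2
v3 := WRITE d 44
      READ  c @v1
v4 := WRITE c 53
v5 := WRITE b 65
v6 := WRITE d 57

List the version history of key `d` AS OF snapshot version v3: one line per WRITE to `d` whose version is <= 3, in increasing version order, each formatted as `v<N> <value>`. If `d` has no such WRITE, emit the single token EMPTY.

Scan writes for key=d with version <= 3:
  v1 WRITE c 55 -> skip
  v2 WRITE d 67 -> keep
  v3 WRITE d 44 -> keep
  v4 WRITE c 53 -> skip
  v5 WRITE b 65 -> skip
  v6 WRITE d 57 -> drop (> snap)
Collected: [(2, 67), (3, 44)]

Answer: v2 67
v3 44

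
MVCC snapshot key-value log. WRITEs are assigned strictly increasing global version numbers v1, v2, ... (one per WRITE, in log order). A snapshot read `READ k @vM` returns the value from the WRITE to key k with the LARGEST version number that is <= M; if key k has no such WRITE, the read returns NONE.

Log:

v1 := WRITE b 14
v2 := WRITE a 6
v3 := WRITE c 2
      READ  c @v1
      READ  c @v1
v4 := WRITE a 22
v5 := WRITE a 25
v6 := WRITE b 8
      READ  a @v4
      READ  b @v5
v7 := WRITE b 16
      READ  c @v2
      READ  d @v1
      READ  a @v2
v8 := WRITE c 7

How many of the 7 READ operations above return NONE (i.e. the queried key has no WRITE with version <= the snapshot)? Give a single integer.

Answer: 4

Derivation:
v1: WRITE b=14  (b history now [(1, 14)])
v2: WRITE a=6  (a history now [(2, 6)])
v3: WRITE c=2  (c history now [(3, 2)])
READ c @v1: history=[(3, 2)] -> no version <= 1 -> NONE
READ c @v1: history=[(3, 2)] -> no version <= 1 -> NONE
v4: WRITE a=22  (a history now [(2, 6), (4, 22)])
v5: WRITE a=25  (a history now [(2, 6), (4, 22), (5, 25)])
v6: WRITE b=8  (b history now [(1, 14), (6, 8)])
READ a @v4: history=[(2, 6), (4, 22), (5, 25)] -> pick v4 -> 22
READ b @v5: history=[(1, 14), (6, 8)] -> pick v1 -> 14
v7: WRITE b=16  (b history now [(1, 14), (6, 8), (7, 16)])
READ c @v2: history=[(3, 2)] -> no version <= 2 -> NONE
READ d @v1: history=[] -> no version <= 1 -> NONE
READ a @v2: history=[(2, 6), (4, 22), (5, 25)] -> pick v2 -> 6
v8: WRITE c=7  (c history now [(3, 2), (8, 7)])
Read results in order: ['NONE', 'NONE', '22', '14', 'NONE', 'NONE', '6']
NONE count = 4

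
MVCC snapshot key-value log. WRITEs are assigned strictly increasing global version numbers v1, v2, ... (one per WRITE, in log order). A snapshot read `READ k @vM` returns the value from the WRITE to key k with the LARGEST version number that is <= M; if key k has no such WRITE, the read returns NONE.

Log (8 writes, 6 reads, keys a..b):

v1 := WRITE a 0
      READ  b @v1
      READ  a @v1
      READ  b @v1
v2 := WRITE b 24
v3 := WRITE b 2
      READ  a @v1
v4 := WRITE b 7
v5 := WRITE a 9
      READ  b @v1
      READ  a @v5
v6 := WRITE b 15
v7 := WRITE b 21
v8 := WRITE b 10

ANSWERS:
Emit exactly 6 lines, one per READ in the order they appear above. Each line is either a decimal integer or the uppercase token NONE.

v1: WRITE a=0  (a history now [(1, 0)])
READ b @v1: history=[] -> no version <= 1 -> NONE
READ a @v1: history=[(1, 0)] -> pick v1 -> 0
READ b @v1: history=[] -> no version <= 1 -> NONE
v2: WRITE b=24  (b history now [(2, 24)])
v3: WRITE b=2  (b history now [(2, 24), (3, 2)])
READ a @v1: history=[(1, 0)] -> pick v1 -> 0
v4: WRITE b=7  (b history now [(2, 24), (3, 2), (4, 7)])
v5: WRITE a=9  (a history now [(1, 0), (5, 9)])
READ b @v1: history=[(2, 24), (3, 2), (4, 7)] -> no version <= 1 -> NONE
READ a @v5: history=[(1, 0), (5, 9)] -> pick v5 -> 9
v6: WRITE b=15  (b history now [(2, 24), (3, 2), (4, 7), (6, 15)])
v7: WRITE b=21  (b history now [(2, 24), (3, 2), (4, 7), (6, 15), (7, 21)])
v8: WRITE b=10  (b history now [(2, 24), (3, 2), (4, 7), (6, 15), (7, 21), (8, 10)])

Answer: NONE
0
NONE
0
NONE
9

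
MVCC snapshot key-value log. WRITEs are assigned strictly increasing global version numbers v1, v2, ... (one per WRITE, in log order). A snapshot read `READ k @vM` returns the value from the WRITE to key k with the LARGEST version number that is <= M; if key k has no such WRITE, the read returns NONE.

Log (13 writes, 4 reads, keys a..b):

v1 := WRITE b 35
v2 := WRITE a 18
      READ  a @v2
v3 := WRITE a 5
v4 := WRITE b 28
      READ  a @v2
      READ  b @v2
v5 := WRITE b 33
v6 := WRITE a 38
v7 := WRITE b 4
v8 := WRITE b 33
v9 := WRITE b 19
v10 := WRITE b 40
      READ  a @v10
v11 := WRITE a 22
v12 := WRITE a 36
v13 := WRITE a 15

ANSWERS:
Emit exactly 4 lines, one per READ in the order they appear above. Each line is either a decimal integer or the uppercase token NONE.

Answer: 18
18
35
38

Derivation:
v1: WRITE b=35  (b history now [(1, 35)])
v2: WRITE a=18  (a history now [(2, 18)])
READ a @v2: history=[(2, 18)] -> pick v2 -> 18
v3: WRITE a=5  (a history now [(2, 18), (3, 5)])
v4: WRITE b=28  (b history now [(1, 35), (4, 28)])
READ a @v2: history=[(2, 18), (3, 5)] -> pick v2 -> 18
READ b @v2: history=[(1, 35), (4, 28)] -> pick v1 -> 35
v5: WRITE b=33  (b history now [(1, 35), (4, 28), (5, 33)])
v6: WRITE a=38  (a history now [(2, 18), (3, 5), (6, 38)])
v7: WRITE b=4  (b history now [(1, 35), (4, 28), (5, 33), (7, 4)])
v8: WRITE b=33  (b history now [(1, 35), (4, 28), (5, 33), (7, 4), (8, 33)])
v9: WRITE b=19  (b history now [(1, 35), (4, 28), (5, 33), (7, 4), (8, 33), (9, 19)])
v10: WRITE b=40  (b history now [(1, 35), (4, 28), (5, 33), (7, 4), (8, 33), (9, 19), (10, 40)])
READ a @v10: history=[(2, 18), (3, 5), (6, 38)] -> pick v6 -> 38
v11: WRITE a=22  (a history now [(2, 18), (3, 5), (6, 38), (11, 22)])
v12: WRITE a=36  (a history now [(2, 18), (3, 5), (6, 38), (11, 22), (12, 36)])
v13: WRITE a=15  (a history now [(2, 18), (3, 5), (6, 38), (11, 22), (12, 36), (13, 15)])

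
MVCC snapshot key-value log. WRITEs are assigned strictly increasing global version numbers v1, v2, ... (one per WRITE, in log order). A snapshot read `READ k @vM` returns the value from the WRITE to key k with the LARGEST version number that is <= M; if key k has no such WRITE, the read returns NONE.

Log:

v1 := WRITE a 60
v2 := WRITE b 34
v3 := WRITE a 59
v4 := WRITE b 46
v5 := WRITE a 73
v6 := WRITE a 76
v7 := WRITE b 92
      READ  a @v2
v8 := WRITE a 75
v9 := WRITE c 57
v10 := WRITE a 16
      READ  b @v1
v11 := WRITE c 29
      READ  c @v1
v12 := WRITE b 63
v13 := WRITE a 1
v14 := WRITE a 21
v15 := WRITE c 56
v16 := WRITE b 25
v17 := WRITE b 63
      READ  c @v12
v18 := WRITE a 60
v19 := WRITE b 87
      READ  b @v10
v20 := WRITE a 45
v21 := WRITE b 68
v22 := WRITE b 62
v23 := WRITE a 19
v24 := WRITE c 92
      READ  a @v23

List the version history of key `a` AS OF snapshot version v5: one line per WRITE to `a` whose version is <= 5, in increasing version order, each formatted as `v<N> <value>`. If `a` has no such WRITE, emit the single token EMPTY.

Scan writes for key=a with version <= 5:
  v1 WRITE a 60 -> keep
  v2 WRITE b 34 -> skip
  v3 WRITE a 59 -> keep
  v4 WRITE b 46 -> skip
  v5 WRITE a 73 -> keep
  v6 WRITE a 76 -> drop (> snap)
  v7 WRITE b 92 -> skip
  v8 WRITE a 75 -> drop (> snap)
  v9 WRITE c 57 -> skip
  v10 WRITE a 16 -> drop (> snap)
  v11 WRITE c 29 -> skip
  v12 WRITE b 63 -> skip
  v13 WRITE a 1 -> drop (> snap)
  v14 WRITE a 21 -> drop (> snap)
  v15 WRITE c 56 -> skip
  v16 WRITE b 25 -> skip
  v17 WRITE b 63 -> skip
  v18 WRITE a 60 -> drop (> snap)
  v19 WRITE b 87 -> skip
  v20 WRITE a 45 -> drop (> snap)
  v21 WRITE b 68 -> skip
  v22 WRITE b 62 -> skip
  v23 WRITE a 19 -> drop (> snap)
  v24 WRITE c 92 -> skip
Collected: [(1, 60), (3, 59), (5, 73)]

Answer: v1 60
v3 59
v5 73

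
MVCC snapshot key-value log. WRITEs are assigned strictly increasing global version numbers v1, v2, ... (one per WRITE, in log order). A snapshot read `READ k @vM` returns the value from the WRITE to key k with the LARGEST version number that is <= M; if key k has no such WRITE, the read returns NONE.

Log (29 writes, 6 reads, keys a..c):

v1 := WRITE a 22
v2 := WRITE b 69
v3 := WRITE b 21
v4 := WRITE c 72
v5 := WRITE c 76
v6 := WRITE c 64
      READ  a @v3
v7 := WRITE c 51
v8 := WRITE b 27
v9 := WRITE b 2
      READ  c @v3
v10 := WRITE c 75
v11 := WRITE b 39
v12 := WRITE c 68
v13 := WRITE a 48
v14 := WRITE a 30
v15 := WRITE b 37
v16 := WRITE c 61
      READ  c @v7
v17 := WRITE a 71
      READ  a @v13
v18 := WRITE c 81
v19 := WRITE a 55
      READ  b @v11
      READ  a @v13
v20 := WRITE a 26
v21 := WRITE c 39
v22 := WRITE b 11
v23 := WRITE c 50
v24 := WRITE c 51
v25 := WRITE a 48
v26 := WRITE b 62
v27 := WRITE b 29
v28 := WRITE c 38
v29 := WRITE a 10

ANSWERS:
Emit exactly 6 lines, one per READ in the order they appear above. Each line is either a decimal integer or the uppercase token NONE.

v1: WRITE a=22  (a history now [(1, 22)])
v2: WRITE b=69  (b history now [(2, 69)])
v3: WRITE b=21  (b history now [(2, 69), (3, 21)])
v4: WRITE c=72  (c history now [(4, 72)])
v5: WRITE c=76  (c history now [(4, 72), (5, 76)])
v6: WRITE c=64  (c history now [(4, 72), (5, 76), (6, 64)])
READ a @v3: history=[(1, 22)] -> pick v1 -> 22
v7: WRITE c=51  (c history now [(4, 72), (5, 76), (6, 64), (7, 51)])
v8: WRITE b=27  (b history now [(2, 69), (3, 21), (8, 27)])
v9: WRITE b=2  (b history now [(2, 69), (3, 21), (8, 27), (9, 2)])
READ c @v3: history=[(4, 72), (5, 76), (6, 64), (7, 51)] -> no version <= 3 -> NONE
v10: WRITE c=75  (c history now [(4, 72), (5, 76), (6, 64), (7, 51), (10, 75)])
v11: WRITE b=39  (b history now [(2, 69), (3, 21), (8, 27), (9, 2), (11, 39)])
v12: WRITE c=68  (c history now [(4, 72), (5, 76), (6, 64), (7, 51), (10, 75), (12, 68)])
v13: WRITE a=48  (a history now [(1, 22), (13, 48)])
v14: WRITE a=30  (a history now [(1, 22), (13, 48), (14, 30)])
v15: WRITE b=37  (b history now [(2, 69), (3, 21), (8, 27), (9, 2), (11, 39), (15, 37)])
v16: WRITE c=61  (c history now [(4, 72), (5, 76), (6, 64), (7, 51), (10, 75), (12, 68), (16, 61)])
READ c @v7: history=[(4, 72), (5, 76), (6, 64), (7, 51), (10, 75), (12, 68), (16, 61)] -> pick v7 -> 51
v17: WRITE a=71  (a history now [(1, 22), (13, 48), (14, 30), (17, 71)])
READ a @v13: history=[(1, 22), (13, 48), (14, 30), (17, 71)] -> pick v13 -> 48
v18: WRITE c=81  (c history now [(4, 72), (5, 76), (6, 64), (7, 51), (10, 75), (12, 68), (16, 61), (18, 81)])
v19: WRITE a=55  (a history now [(1, 22), (13, 48), (14, 30), (17, 71), (19, 55)])
READ b @v11: history=[(2, 69), (3, 21), (8, 27), (9, 2), (11, 39), (15, 37)] -> pick v11 -> 39
READ a @v13: history=[(1, 22), (13, 48), (14, 30), (17, 71), (19, 55)] -> pick v13 -> 48
v20: WRITE a=26  (a history now [(1, 22), (13, 48), (14, 30), (17, 71), (19, 55), (20, 26)])
v21: WRITE c=39  (c history now [(4, 72), (5, 76), (6, 64), (7, 51), (10, 75), (12, 68), (16, 61), (18, 81), (21, 39)])
v22: WRITE b=11  (b history now [(2, 69), (3, 21), (8, 27), (9, 2), (11, 39), (15, 37), (22, 11)])
v23: WRITE c=50  (c history now [(4, 72), (5, 76), (6, 64), (7, 51), (10, 75), (12, 68), (16, 61), (18, 81), (21, 39), (23, 50)])
v24: WRITE c=51  (c history now [(4, 72), (5, 76), (6, 64), (7, 51), (10, 75), (12, 68), (16, 61), (18, 81), (21, 39), (23, 50), (24, 51)])
v25: WRITE a=48  (a history now [(1, 22), (13, 48), (14, 30), (17, 71), (19, 55), (20, 26), (25, 48)])
v26: WRITE b=62  (b history now [(2, 69), (3, 21), (8, 27), (9, 2), (11, 39), (15, 37), (22, 11), (26, 62)])
v27: WRITE b=29  (b history now [(2, 69), (3, 21), (8, 27), (9, 2), (11, 39), (15, 37), (22, 11), (26, 62), (27, 29)])
v28: WRITE c=38  (c history now [(4, 72), (5, 76), (6, 64), (7, 51), (10, 75), (12, 68), (16, 61), (18, 81), (21, 39), (23, 50), (24, 51), (28, 38)])
v29: WRITE a=10  (a history now [(1, 22), (13, 48), (14, 30), (17, 71), (19, 55), (20, 26), (25, 48), (29, 10)])

Answer: 22
NONE
51
48
39
48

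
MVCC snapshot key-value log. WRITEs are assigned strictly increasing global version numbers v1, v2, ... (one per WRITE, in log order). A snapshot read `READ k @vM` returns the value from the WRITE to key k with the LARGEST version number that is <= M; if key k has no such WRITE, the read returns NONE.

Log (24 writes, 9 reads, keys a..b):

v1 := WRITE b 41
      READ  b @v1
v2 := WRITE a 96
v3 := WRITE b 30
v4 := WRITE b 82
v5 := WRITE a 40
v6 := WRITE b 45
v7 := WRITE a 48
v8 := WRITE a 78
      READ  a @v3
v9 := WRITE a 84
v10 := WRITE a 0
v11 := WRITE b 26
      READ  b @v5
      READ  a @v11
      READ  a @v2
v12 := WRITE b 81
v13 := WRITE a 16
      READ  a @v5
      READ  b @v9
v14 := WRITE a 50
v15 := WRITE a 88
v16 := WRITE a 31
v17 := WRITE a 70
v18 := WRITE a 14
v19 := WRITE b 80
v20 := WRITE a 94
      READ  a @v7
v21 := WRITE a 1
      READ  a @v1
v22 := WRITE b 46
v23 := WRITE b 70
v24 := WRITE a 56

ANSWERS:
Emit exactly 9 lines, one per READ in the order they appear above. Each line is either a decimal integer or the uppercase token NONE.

Answer: 41
96
82
0
96
40
45
48
NONE

Derivation:
v1: WRITE b=41  (b history now [(1, 41)])
READ b @v1: history=[(1, 41)] -> pick v1 -> 41
v2: WRITE a=96  (a history now [(2, 96)])
v3: WRITE b=30  (b history now [(1, 41), (3, 30)])
v4: WRITE b=82  (b history now [(1, 41), (3, 30), (4, 82)])
v5: WRITE a=40  (a history now [(2, 96), (5, 40)])
v6: WRITE b=45  (b history now [(1, 41), (3, 30), (4, 82), (6, 45)])
v7: WRITE a=48  (a history now [(2, 96), (5, 40), (7, 48)])
v8: WRITE a=78  (a history now [(2, 96), (5, 40), (7, 48), (8, 78)])
READ a @v3: history=[(2, 96), (5, 40), (7, 48), (8, 78)] -> pick v2 -> 96
v9: WRITE a=84  (a history now [(2, 96), (5, 40), (7, 48), (8, 78), (9, 84)])
v10: WRITE a=0  (a history now [(2, 96), (5, 40), (7, 48), (8, 78), (9, 84), (10, 0)])
v11: WRITE b=26  (b history now [(1, 41), (3, 30), (4, 82), (6, 45), (11, 26)])
READ b @v5: history=[(1, 41), (3, 30), (4, 82), (6, 45), (11, 26)] -> pick v4 -> 82
READ a @v11: history=[(2, 96), (5, 40), (7, 48), (8, 78), (9, 84), (10, 0)] -> pick v10 -> 0
READ a @v2: history=[(2, 96), (5, 40), (7, 48), (8, 78), (9, 84), (10, 0)] -> pick v2 -> 96
v12: WRITE b=81  (b history now [(1, 41), (3, 30), (4, 82), (6, 45), (11, 26), (12, 81)])
v13: WRITE a=16  (a history now [(2, 96), (5, 40), (7, 48), (8, 78), (9, 84), (10, 0), (13, 16)])
READ a @v5: history=[(2, 96), (5, 40), (7, 48), (8, 78), (9, 84), (10, 0), (13, 16)] -> pick v5 -> 40
READ b @v9: history=[(1, 41), (3, 30), (4, 82), (6, 45), (11, 26), (12, 81)] -> pick v6 -> 45
v14: WRITE a=50  (a history now [(2, 96), (5, 40), (7, 48), (8, 78), (9, 84), (10, 0), (13, 16), (14, 50)])
v15: WRITE a=88  (a history now [(2, 96), (5, 40), (7, 48), (8, 78), (9, 84), (10, 0), (13, 16), (14, 50), (15, 88)])
v16: WRITE a=31  (a history now [(2, 96), (5, 40), (7, 48), (8, 78), (9, 84), (10, 0), (13, 16), (14, 50), (15, 88), (16, 31)])
v17: WRITE a=70  (a history now [(2, 96), (5, 40), (7, 48), (8, 78), (9, 84), (10, 0), (13, 16), (14, 50), (15, 88), (16, 31), (17, 70)])
v18: WRITE a=14  (a history now [(2, 96), (5, 40), (7, 48), (8, 78), (9, 84), (10, 0), (13, 16), (14, 50), (15, 88), (16, 31), (17, 70), (18, 14)])
v19: WRITE b=80  (b history now [(1, 41), (3, 30), (4, 82), (6, 45), (11, 26), (12, 81), (19, 80)])
v20: WRITE a=94  (a history now [(2, 96), (5, 40), (7, 48), (8, 78), (9, 84), (10, 0), (13, 16), (14, 50), (15, 88), (16, 31), (17, 70), (18, 14), (20, 94)])
READ a @v7: history=[(2, 96), (5, 40), (7, 48), (8, 78), (9, 84), (10, 0), (13, 16), (14, 50), (15, 88), (16, 31), (17, 70), (18, 14), (20, 94)] -> pick v7 -> 48
v21: WRITE a=1  (a history now [(2, 96), (5, 40), (7, 48), (8, 78), (9, 84), (10, 0), (13, 16), (14, 50), (15, 88), (16, 31), (17, 70), (18, 14), (20, 94), (21, 1)])
READ a @v1: history=[(2, 96), (5, 40), (7, 48), (8, 78), (9, 84), (10, 0), (13, 16), (14, 50), (15, 88), (16, 31), (17, 70), (18, 14), (20, 94), (21, 1)] -> no version <= 1 -> NONE
v22: WRITE b=46  (b history now [(1, 41), (3, 30), (4, 82), (6, 45), (11, 26), (12, 81), (19, 80), (22, 46)])
v23: WRITE b=70  (b history now [(1, 41), (3, 30), (4, 82), (6, 45), (11, 26), (12, 81), (19, 80), (22, 46), (23, 70)])
v24: WRITE a=56  (a history now [(2, 96), (5, 40), (7, 48), (8, 78), (9, 84), (10, 0), (13, 16), (14, 50), (15, 88), (16, 31), (17, 70), (18, 14), (20, 94), (21, 1), (24, 56)])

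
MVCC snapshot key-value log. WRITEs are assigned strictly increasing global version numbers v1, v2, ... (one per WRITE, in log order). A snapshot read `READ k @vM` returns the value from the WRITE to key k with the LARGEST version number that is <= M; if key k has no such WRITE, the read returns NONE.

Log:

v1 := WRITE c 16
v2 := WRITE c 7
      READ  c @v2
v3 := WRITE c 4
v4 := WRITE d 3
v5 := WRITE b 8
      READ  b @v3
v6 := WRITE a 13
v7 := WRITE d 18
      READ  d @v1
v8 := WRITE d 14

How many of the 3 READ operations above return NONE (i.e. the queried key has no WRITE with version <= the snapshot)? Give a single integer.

v1: WRITE c=16  (c history now [(1, 16)])
v2: WRITE c=7  (c history now [(1, 16), (2, 7)])
READ c @v2: history=[(1, 16), (2, 7)] -> pick v2 -> 7
v3: WRITE c=4  (c history now [(1, 16), (2, 7), (3, 4)])
v4: WRITE d=3  (d history now [(4, 3)])
v5: WRITE b=8  (b history now [(5, 8)])
READ b @v3: history=[(5, 8)] -> no version <= 3 -> NONE
v6: WRITE a=13  (a history now [(6, 13)])
v7: WRITE d=18  (d history now [(4, 3), (7, 18)])
READ d @v1: history=[(4, 3), (7, 18)] -> no version <= 1 -> NONE
v8: WRITE d=14  (d history now [(4, 3), (7, 18), (8, 14)])
Read results in order: ['7', 'NONE', 'NONE']
NONE count = 2

Answer: 2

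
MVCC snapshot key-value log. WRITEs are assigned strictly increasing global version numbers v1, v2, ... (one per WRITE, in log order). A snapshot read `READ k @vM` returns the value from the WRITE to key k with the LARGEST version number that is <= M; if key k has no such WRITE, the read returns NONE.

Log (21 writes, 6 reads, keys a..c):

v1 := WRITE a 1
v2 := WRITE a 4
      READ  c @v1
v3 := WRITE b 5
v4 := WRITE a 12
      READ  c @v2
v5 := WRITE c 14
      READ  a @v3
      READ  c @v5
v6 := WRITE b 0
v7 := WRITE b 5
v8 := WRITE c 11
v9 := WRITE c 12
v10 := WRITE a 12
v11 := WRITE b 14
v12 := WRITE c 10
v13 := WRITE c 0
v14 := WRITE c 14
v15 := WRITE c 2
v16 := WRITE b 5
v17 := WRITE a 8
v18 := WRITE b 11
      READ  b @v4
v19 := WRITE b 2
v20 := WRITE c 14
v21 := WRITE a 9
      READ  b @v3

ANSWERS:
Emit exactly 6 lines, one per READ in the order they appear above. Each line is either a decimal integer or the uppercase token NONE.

v1: WRITE a=1  (a history now [(1, 1)])
v2: WRITE a=4  (a history now [(1, 1), (2, 4)])
READ c @v1: history=[] -> no version <= 1 -> NONE
v3: WRITE b=5  (b history now [(3, 5)])
v4: WRITE a=12  (a history now [(1, 1), (2, 4), (4, 12)])
READ c @v2: history=[] -> no version <= 2 -> NONE
v5: WRITE c=14  (c history now [(5, 14)])
READ a @v3: history=[(1, 1), (2, 4), (4, 12)] -> pick v2 -> 4
READ c @v5: history=[(5, 14)] -> pick v5 -> 14
v6: WRITE b=0  (b history now [(3, 5), (6, 0)])
v7: WRITE b=5  (b history now [(3, 5), (6, 0), (7, 5)])
v8: WRITE c=11  (c history now [(5, 14), (8, 11)])
v9: WRITE c=12  (c history now [(5, 14), (8, 11), (9, 12)])
v10: WRITE a=12  (a history now [(1, 1), (2, 4), (4, 12), (10, 12)])
v11: WRITE b=14  (b history now [(3, 5), (6, 0), (7, 5), (11, 14)])
v12: WRITE c=10  (c history now [(5, 14), (8, 11), (9, 12), (12, 10)])
v13: WRITE c=0  (c history now [(5, 14), (8, 11), (9, 12), (12, 10), (13, 0)])
v14: WRITE c=14  (c history now [(5, 14), (8, 11), (9, 12), (12, 10), (13, 0), (14, 14)])
v15: WRITE c=2  (c history now [(5, 14), (8, 11), (9, 12), (12, 10), (13, 0), (14, 14), (15, 2)])
v16: WRITE b=5  (b history now [(3, 5), (6, 0), (7, 5), (11, 14), (16, 5)])
v17: WRITE a=8  (a history now [(1, 1), (2, 4), (4, 12), (10, 12), (17, 8)])
v18: WRITE b=11  (b history now [(3, 5), (6, 0), (7, 5), (11, 14), (16, 5), (18, 11)])
READ b @v4: history=[(3, 5), (6, 0), (7, 5), (11, 14), (16, 5), (18, 11)] -> pick v3 -> 5
v19: WRITE b=2  (b history now [(3, 5), (6, 0), (7, 5), (11, 14), (16, 5), (18, 11), (19, 2)])
v20: WRITE c=14  (c history now [(5, 14), (8, 11), (9, 12), (12, 10), (13, 0), (14, 14), (15, 2), (20, 14)])
v21: WRITE a=9  (a history now [(1, 1), (2, 4), (4, 12), (10, 12), (17, 8), (21, 9)])
READ b @v3: history=[(3, 5), (6, 0), (7, 5), (11, 14), (16, 5), (18, 11), (19, 2)] -> pick v3 -> 5

Answer: NONE
NONE
4
14
5
5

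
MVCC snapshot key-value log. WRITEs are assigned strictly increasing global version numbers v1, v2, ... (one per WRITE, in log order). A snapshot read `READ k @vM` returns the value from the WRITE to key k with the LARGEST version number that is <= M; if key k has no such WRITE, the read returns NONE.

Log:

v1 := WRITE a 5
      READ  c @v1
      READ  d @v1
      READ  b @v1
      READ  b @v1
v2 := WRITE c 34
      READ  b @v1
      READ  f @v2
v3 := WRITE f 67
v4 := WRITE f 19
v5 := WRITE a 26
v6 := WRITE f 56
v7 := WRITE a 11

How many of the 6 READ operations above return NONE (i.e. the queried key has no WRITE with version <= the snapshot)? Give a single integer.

v1: WRITE a=5  (a history now [(1, 5)])
READ c @v1: history=[] -> no version <= 1 -> NONE
READ d @v1: history=[] -> no version <= 1 -> NONE
READ b @v1: history=[] -> no version <= 1 -> NONE
READ b @v1: history=[] -> no version <= 1 -> NONE
v2: WRITE c=34  (c history now [(2, 34)])
READ b @v1: history=[] -> no version <= 1 -> NONE
READ f @v2: history=[] -> no version <= 2 -> NONE
v3: WRITE f=67  (f history now [(3, 67)])
v4: WRITE f=19  (f history now [(3, 67), (4, 19)])
v5: WRITE a=26  (a history now [(1, 5), (5, 26)])
v6: WRITE f=56  (f history now [(3, 67), (4, 19), (6, 56)])
v7: WRITE a=11  (a history now [(1, 5), (5, 26), (7, 11)])
Read results in order: ['NONE', 'NONE', 'NONE', 'NONE', 'NONE', 'NONE']
NONE count = 6

Answer: 6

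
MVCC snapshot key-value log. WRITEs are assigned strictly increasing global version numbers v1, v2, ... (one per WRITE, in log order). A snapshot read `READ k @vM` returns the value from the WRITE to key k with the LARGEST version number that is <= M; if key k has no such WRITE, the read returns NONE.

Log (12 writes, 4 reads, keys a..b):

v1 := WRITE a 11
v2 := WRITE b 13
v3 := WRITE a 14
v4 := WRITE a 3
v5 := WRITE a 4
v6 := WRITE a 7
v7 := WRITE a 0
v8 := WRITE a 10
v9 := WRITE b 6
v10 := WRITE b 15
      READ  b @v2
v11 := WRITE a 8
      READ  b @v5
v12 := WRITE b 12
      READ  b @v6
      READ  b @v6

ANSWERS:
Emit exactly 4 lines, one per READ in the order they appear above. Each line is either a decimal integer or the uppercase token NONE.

v1: WRITE a=11  (a history now [(1, 11)])
v2: WRITE b=13  (b history now [(2, 13)])
v3: WRITE a=14  (a history now [(1, 11), (3, 14)])
v4: WRITE a=3  (a history now [(1, 11), (3, 14), (4, 3)])
v5: WRITE a=4  (a history now [(1, 11), (3, 14), (4, 3), (5, 4)])
v6: WRITE a=7  (a history now [(1, 11), (3, 14), (4, 3), (5, 4), (6, 7)])
v7: WRITE a=0  (a history now [(1, 11), (3, 14), (4, 3), (5, 4), (6, 7), (7, 0)])
v8: WRITE a=10  (a history now [(1, 11), (3, 14), (4, 3), (5, 4), (6, 7), (7, 0), (8, 10)])
v9: WRITE b=6  (b history now [(2, 13), (9, 6)])
v10: WRITE b=15  (b history now [(2, 13), (9, 6), (10, 15)])
READ b @v2: history=[(2, 13), (9, 6), (10, 15)] -> pick v2 -> 13
v11: WRITE a=8  (a history now [(1, 11), (3, 14), (4, 3), (5, 4), (6, 7), (7, 0), (8, 10), (11, 8)])
READ b @v5: history=[(2, 13), (9, 6), (10, 15)] -> pick v2 -> 13
v12: WRITE b=12  (b history now [(2, 13), (9, 6), (10, 15), (12, 12)])
READ b @v6: history=[(2, 13), (9, 6), (10, 15), (12, 12)] -> pick v2 -> 13
READ b @v6: history=[(2, 13), (9, 6), (10, 15), (12, 12)] -> pick v2 -> 13

Answer: 13
13
13
13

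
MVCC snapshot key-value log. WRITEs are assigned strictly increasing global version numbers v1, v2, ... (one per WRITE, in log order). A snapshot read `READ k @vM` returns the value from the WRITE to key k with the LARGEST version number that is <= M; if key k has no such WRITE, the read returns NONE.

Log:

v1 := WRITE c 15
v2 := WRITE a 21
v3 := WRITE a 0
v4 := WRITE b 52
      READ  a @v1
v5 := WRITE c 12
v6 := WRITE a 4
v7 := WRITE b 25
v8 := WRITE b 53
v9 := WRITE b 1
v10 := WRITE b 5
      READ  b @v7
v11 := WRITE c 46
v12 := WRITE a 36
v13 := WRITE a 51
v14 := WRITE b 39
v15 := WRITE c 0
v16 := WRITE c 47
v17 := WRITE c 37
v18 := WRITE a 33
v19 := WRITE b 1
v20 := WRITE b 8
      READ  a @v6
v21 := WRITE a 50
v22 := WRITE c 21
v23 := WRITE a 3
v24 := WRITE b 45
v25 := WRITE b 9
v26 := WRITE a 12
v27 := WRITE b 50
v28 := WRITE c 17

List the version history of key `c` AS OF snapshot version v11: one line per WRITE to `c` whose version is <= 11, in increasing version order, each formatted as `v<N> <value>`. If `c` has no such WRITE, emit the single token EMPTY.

Answer: v1 15
v5 12
v11 46

Derivation:
Scan writes for key=c with version <= 11:
  v1 WRITE c 15 -> keep
  v2 WRITE a 21 -> skip
  v3 WRITE a 0 -> skip
  v4 WRITE b 52 -> skip
  v5 WRITE c 12 -> keep
  v6 WRITE a 4 -> skip
  v7 WRITE b 25 -> skip
  v8 WRITE b 53 -> skip
  v9 WRITE b 1 -> skip
  v10 WRITE b 5 -> skip
  v11 WRITE c 46 -> keep
  v12 WRITE a 36 -> skip
  v13 WRITE a 51 -> skip
  v14 WRITE b 39 -> skip
  v15 WRITE c 0 -> drop (> snap)
  v16 WRITE c 47 -> drop (> snap)
  v17 WRITE c 37 -> drop (> snap)
  v18 WRITE a 33 -> skip
  v19 WRITE b 1 -> skip
  v20 WRITE b 8 -> skip
  v21 WRITE a 50 -> skip
  v22 WRITE c 21 -> drop (> snap)
  v23 WRITE a 3 -> skip
  v24 WRITE b 45 -> skip
  v25 WRITE b 9 -> skip
  v26 WRITE a 12 -> skip
  v27 WRITE b 50 -> skip
  v28 WRITE c 17 -> drop (> snap)
Collected: [(1, 15), (5, 12), (11, 46)]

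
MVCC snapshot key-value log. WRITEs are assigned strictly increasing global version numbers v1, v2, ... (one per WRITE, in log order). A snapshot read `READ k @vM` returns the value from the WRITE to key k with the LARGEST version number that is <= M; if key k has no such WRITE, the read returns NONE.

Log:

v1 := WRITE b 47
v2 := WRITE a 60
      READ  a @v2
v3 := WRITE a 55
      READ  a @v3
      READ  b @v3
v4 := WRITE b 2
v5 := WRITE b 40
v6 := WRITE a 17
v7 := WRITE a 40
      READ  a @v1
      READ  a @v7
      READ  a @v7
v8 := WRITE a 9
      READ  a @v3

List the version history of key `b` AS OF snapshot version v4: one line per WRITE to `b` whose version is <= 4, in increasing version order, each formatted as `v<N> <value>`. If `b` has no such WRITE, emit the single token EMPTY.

Answer: v1 47
v4 2

Derivation:
Scan writes for key=b with version <= 4:
  v1 WRITE b 47 -> keep
  v2 WRITE a 60 -> skip
  v3 WRITE a 55 -> skip
  v4 WRITE b 2 -> keep
  v5 WRITE b 40 -> drop (> snap)
  v6 WRITE a 17 -> skip
  v7 WRITE a 40 -> skip
  v8 WRITE a 9 -> skip
Collected: [(1, 47), (4, 2)]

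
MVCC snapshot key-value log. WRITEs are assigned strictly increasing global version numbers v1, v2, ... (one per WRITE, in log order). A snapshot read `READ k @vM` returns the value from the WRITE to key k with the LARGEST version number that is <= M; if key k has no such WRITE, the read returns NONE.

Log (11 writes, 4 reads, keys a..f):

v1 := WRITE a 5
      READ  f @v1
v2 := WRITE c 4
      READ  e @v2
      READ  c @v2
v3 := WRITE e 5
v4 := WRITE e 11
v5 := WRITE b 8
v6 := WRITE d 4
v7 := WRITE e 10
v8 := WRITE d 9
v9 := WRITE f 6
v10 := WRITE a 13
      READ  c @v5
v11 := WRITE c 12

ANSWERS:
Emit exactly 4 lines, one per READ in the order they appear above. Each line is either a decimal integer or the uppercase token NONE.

Answer: NONE
NONE
4
4

Derivation:
v1: WRITE a=5  (a history now [(1, 5)])
READ f @v1: history=[] -> no version <= 1 -> NONE
v2: WRITE c=4  (c history now [(2, 4)])
READ e @v2: history=[] -> no version <= 2 -> NONE
READ c @v2: history=[(2, 4)] -> pick v2 -> 4
v3: WRITE e=5  (e history now [(3, 5)])
v4: WRITE e=11  (e history now [(3, 5), (4, 11)])
v5: WRITE b=8  (b history now [(5, 8)])
v6: WRITE d=4  (d history now [(6, 4)])
v7: WRITE e=10  (e history now [(3, 5), (4, 11), (7, 10)])
v8: WRITE d=9  (d history now [(6, 4), (8, 9)])
v9: WRITE f=6  (f history now [(9, 6)])
v10: WRITE a=13  (a history now [(1, 5), (10, 13)])
READ c @v5: history=[(2, 4)] -> pick v2 -> 4
v11: WRITE c=12  (c history now [(2, 4), (11, 12)])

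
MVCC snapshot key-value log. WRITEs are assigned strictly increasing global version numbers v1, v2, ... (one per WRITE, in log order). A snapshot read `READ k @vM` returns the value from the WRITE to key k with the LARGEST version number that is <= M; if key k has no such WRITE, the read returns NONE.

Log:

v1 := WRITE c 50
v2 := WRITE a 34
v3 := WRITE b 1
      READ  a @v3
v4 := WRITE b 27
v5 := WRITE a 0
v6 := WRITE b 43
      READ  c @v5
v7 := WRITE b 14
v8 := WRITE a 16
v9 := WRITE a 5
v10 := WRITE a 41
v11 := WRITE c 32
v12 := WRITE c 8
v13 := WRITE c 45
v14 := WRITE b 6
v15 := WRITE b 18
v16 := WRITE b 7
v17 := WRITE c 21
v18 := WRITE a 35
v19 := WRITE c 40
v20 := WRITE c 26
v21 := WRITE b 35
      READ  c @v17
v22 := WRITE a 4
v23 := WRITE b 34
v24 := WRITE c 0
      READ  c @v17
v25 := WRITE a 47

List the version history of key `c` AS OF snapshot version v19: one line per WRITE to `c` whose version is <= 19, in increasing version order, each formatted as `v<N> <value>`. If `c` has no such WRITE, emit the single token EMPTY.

Answer: v1 50
v11 32
v12 8
v13 45
v17 21
v19 40

Derivation:
Scan writes for key=c with version <= 19:
  v1 WRITE c 50 -> keep
  v2 WRITE a 34 -> skip
  v3 WRITE b 1 -> skip
  v4 WRITE b 27 -> skip
  v5 WRITE a 0 -> skip
  v6 WRITE b 43 -> skip
  v7 WRITE b 14 -> skip
  v8 WRITE a 16 -> skip
  v9 WRITE a 5 -> skip
  v10 WRITE a 41 -> skip
  v11 WRITE c 32 -> keep
  v12 WRITE c 8 -> keep
  v13 WRITE c 45 -> keep
  v14 WRITE b 6 -> skip
  v15 WRITE b 18 -> skip
  v16 WRITE b 7 -> skip
  v17 WRITE c 21 -> keep
  v18 WRITE a 35 -> skip
  v19 WRITE c 40 -> keep
  v20 WRITE c 26 -> drop (> snap)
  v21 WRITE b 35 -> skip
  v22 WRITE a 4 -> skip
  v23 WRITE b 34 -> skip
  v24 WRITE c 0 -> drop (> snap)
  v25 WRITE a 47 -> skip
Collected: [(1, 50), (11, 32), (12, 8), (13, 45), (17, 21), (19, 40)]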